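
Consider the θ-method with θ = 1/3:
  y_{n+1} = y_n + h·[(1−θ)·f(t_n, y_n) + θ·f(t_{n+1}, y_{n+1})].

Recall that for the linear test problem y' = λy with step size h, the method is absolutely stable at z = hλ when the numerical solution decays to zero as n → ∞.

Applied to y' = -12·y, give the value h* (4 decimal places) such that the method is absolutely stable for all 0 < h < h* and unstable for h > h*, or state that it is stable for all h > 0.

(-6.0000,0); λ=-12 ⇒ h* = (6)/12 = 0.5000.

On y'=λy, z=hλ:
  y_{n+1} = y_n + z·[2/3·y_n + 1/3·y_{n+1}] ⇒ (1 − 1/3z)y_{n+1} = (1 + 2/3z)y_n
  so R(z) = (1 + 2/3z)/(1 − 1/3z).

Boundary: |R(x)|=1, x<0.
x=-1.7: |R|=0.0851
R=−1: 1+2/3x = −1+1/3x ⇒ -1/3x=2 ⇒ x=2/(-1/3)=-6.0000
Confirm numerically:
  x=-4.227: |R|=0.75467 <1
  x=-3.122: |R|=0.52989 <1
  x=-3.027: |R|=0.50672 <1
  x=-2.845: |R|=0.46022 <1
  x=-6.519: |R|=1.05452 >1
  x=-6.082: |R|=1.00903 >1
So |R|<1 on (-6.0000, 0).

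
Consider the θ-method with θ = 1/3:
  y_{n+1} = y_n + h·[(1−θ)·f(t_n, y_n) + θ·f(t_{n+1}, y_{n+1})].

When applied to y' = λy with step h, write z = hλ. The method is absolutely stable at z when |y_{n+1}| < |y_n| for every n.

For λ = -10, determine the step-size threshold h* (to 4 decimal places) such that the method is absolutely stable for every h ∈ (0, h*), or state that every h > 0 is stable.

Set f=λy, z=hλ:
  y_{n+1} = y_n + z·[2/3·y_n + 1/3·y_{n+1}] ⇒ (1 − 1/3z)y_{n+1} = (1 + 2/3z)y_n
  Hence R(z) = (1 + 2/3z)/(1 − 1/3z).

Solve |R(x)|<1 on ℝ⁻.
x=-1.69: |R|=0.0810
R=−1: 1+2/3x = −1+1/3x ⇒ -1/3x=2 ⇒ x=2/(-1/3)=-6.0000
Confirm numerically:
  x=-5.854: |R|=0.98351 <1
  x=-4.174: |R|=0.74547 <1
  x=-3.944: |R|=0.70392 <1
  x=-6.507: |R|=1.05333 >1
  x=-6.503: |R|=1.05293 >1
  x=-6.111: |R|=1.01218 >1
So |R|<1 on (-6.0000, 0).

(-6.0000,0); λ=-10 ⇒ h* = (6)/10 = 0.6000.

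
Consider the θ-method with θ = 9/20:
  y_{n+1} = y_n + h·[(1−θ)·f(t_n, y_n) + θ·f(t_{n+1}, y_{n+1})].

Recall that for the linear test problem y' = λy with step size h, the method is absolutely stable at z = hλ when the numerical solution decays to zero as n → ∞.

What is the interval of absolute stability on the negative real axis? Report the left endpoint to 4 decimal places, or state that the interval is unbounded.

(-20.0000, 0).

On y'=λy, z=hλ:
  y_{n+1} = y_n + z·[11/20·y_n + 9/20·y_{n+1}] ⇒ (1 − 9/20z)y_{n+1} = (1 + 11/20z)y_n
  ⇒ R(z) = (1 + 11/20z)/(1 − 9/20z).

Boundary: |R(x)|=1, x<0.
x=-0.89: |R|=0.3645
R=−1: 1+11/20x = −1+9/20x ⇒ -1/10x=2 ⇒ x=2/(-1/10)=-20.0000
Confirm numerically:
  x=-16.936: |R|=0.96446 <1
  x=-14.380: |R|=0.92478 <1
  x=-12.074: |R|=0.87680 <1
  x=-8.485: |R|=0.76101 <1
  x=-20.557: |R|=1.00543 >1
  x=-20.510: |R|=1.00499 >1
  x=-20.098: |R|=1.00098 >1
Stable set (-20.0000, 0).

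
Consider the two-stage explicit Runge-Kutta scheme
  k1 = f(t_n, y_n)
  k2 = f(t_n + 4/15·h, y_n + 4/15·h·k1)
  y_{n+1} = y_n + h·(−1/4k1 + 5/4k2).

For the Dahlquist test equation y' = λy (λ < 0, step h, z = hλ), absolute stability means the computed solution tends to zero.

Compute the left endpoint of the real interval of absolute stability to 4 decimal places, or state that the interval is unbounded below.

z* = -3.0000.

On y'=λy, z=hλ:
  k1=λy_n ⇒ h·k1=z·y_n;  k2=λ(1+4/15z)y_n ⇒ h·k2=z(1+4/15z)y_n
  y_{n+1}/y_n = 1 − 1/4z + 5/4z(1+4/15z) = 1 + z + 1/3z²
  so R(z) = 1 + z + 1/3z².

Need |R(x)|<1, x<0.
x=-1.59: |R|=0.2527
R=1: x+1/3x²=0 ⇒ x=−3=-3.0000; min R=1−1/(4·1/3)=0.2500>−1
Confirm numerically:
  x=-2.789: |R|=0.80384 <1
  x=-1.986: |R|=0.32873 <1
  x=-1.724: |R|=0.26673 <1
  x=-3.484: |R|=1.56209 >1
  x=-3.364: |R|=1.40817 >1
Stable set (-3.0000, 0).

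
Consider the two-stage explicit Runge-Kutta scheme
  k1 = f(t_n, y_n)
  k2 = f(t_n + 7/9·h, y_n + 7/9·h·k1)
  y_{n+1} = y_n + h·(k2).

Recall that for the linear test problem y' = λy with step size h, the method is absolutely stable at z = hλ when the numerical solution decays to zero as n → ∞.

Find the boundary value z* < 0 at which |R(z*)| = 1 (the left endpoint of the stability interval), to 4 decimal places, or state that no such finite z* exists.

left endpoint -1.2857.

Test eqn y'=λy, z=hλ:
  k1=λy_n ⇒ h·k1=z·y_n;  k2=λ(1+7/9z)y_n ⇒ h·k2=z(1+7/9z)y_n
  y_{n+1}/y_n = 1 + z(1+7/9z) = 1 + z + 7/9z²
  ⇒ R(z) = 1 + z + 7/9z².

Need |R(x)|<1, x<0.
x=-1.55: |R|=1.3186
R=1: x+7/9x²=0 ⇒ x=−9/7=-1.2857; min R=1−1/(4·7/9)=0.6786>−1
Confirm numerically:
  x=-1.206: |R|=0.92523 <1
  x=-1.186: |R|=0.90802 <1
  x=-0.717: |R|=0.68285 <1
  x=-0.538: |R|=0.68712 <1
  x=-1.744: |R|=1.62164 >1
  x=-1.499: |R|=1.24867 >1
  x=-1.388: |R|=1.11042 >1
So |R|<1 on (-1.2857, 0).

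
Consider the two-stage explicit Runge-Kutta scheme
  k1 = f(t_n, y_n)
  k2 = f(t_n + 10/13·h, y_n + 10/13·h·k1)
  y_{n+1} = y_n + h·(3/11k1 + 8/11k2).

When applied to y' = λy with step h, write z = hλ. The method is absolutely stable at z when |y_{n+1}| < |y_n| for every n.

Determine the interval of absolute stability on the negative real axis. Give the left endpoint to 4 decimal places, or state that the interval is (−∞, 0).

On y'=λy, z=hλ:
  k1=λy_n ⇒ h·k1=z·y_n;  k2=λ(1+10/13z)y_n ⇒ h·k2=z(1+10/13z)y_n
  y_{n+1}/y_n = 1 + 3/11z + 8/11z(1+10/13z) = 1 + z + 80/143z²
  ⇒ R(z) = 1 + z + 80/143z².

Solve |R(x)|<1 on ℝ⁻.
x=-0.84: |R|=0.5547
R=1: x+80/143x²=0 ⇒ x=−143/80=-1.7875; min R=1−1/(4·80/143)=0.5531>−1
Confirm numerically:
  x=-1.591: |R|=0.82510 <1
  x=-1.279: |R|=0.63616 <1
  x=-0.892: |R|=0.55313 <1
  x=-2.362: |R|=1.75914 >1
  x=-1.994: |R|=1.23036 >1
  x=-1.966: |R|=1.19633 >1
Interval (-1.7875, 0).

(-1.7875, 0).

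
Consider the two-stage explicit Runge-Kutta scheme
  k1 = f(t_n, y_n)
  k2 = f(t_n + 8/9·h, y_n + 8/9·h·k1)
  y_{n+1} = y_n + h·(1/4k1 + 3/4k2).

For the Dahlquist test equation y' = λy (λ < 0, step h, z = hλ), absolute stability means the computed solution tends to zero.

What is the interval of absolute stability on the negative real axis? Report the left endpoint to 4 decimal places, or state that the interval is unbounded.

Set f=λy, z=hλ:
  k1=λy_n ⇒ h·k1=z·y_n;  k2=λ(1+8/9z)y_n ⇒ h·k2=z(1+8/9z)y_n
  y_{n+1}/y_n = 1 + 1/4z + 3/4z(1+8/9z) = 1 + z + 2/3z²
  ⇒ R(z) = 1 + z + 2/3z².

Need |R(x)|<1, x<0.
x=-1.01: |R|=0.6701
R=1: x+2/3x²=0 ⇒ x=−3/2=-1.5000; min R=1−1/(4·2/3)=0.6250>−1
Confirm numerically:
  x=-1.241: |R|=0.78572 <1
  x=-1.122: |R|=0.71726 <1
  x=-0.767: |R|=0.62519 <1
  x=-1.901: |R|=1.50820 >1
  x=-1.571: |R|=1.07436 >1
So |R|<1 on (-1.5000, 0).

z∈(-1.5000,0).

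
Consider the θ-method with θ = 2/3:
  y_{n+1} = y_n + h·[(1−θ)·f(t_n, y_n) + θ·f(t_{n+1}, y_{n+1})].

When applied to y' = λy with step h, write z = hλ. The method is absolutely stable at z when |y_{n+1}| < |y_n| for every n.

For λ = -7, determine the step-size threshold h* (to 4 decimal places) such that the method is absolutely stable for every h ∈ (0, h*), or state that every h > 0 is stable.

With y'=λy (z=hλ):
  y_{n+1} = y_n + z·[1/3·y_n + 2/3·y_{n+1}] ⇒ (1 − 2/3z)y_{n+1} = (1 + 1/3z)y_n
  so R(z) = (1 + 1/3z)/(1 − 2/3z).

Boundary: |R(x)|=1, x<0.
x=-1.27: |R|=0.3123
x=-2: |R|=0.1429
x=-10: |R|=0.3043
x=-100: |R|=0.4778
θ=2/3≥1/2 ⇒ |1+1/3x|<|1−2/3x| ∀x<0 ⇒ interval (−∞,0).

unbounded; (−∞, 0). Any h>0 works for λ=-7.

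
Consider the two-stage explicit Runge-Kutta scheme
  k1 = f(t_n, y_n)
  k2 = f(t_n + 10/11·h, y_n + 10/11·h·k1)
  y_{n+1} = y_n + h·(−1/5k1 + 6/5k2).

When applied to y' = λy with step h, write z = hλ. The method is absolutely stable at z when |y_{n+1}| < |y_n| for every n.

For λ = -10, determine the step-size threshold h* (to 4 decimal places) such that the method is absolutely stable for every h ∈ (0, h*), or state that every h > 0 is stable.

(-0.9167,0); λ=-10 ⇒ h* = (11/12)/10 = 0.0917.

With y'=λy (z=hλ):
  k1=λy_n ⇒ h·k1=z·y_n;  k2=λ(1+10/11z)y_n ⇒ h·k2=z(1+10/11z)y_n
  y_{n+1}/y_n = 1 − 1/5z + 6/5z(1+10/11z) = 1 + z + 12/11z²
  Hence R(z) = 1 + z + 12/11z².

Solve |R(x)|<1 on ℝ⁻.
x=-0.52: |R|=0.7750
R=1: x+12/11x²=0 ⇒ x=−11/12=-0.9167; min R=1−1/(4·12/11)=0.7708>−1
Confirm numerically:
  x=-0.741: |R|=0.85800 <1
  x=-0.713: |R|=0.84158 <1
  x=-0.418: |R|=0.77261 <1
  x=-1.311: |R|=1.56397 >1
  x=-1.303: |R|=1.54916 >1
  x=-0.962: |R|=1.04758 >1
So |R|<1 on (-0.9167, 0).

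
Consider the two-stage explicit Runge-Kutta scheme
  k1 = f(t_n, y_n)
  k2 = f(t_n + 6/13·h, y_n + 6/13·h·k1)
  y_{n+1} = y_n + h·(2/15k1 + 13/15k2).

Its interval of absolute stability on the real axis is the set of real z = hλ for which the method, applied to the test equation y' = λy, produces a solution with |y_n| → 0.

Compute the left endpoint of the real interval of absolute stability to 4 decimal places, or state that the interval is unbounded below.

z* = -2.5000.

Test eqn y'=λy, z=hλ:
  k1=λy_n ⇒ h·k1=z·y_n;  k2=λ(1+6/13z)y_n ⇒ h·k2=z(1+6/13z)y_n
  y_{n+1}/y_n = 1 + 2/15z + 13/15z(1+6/13z) = 1 + z + 2/5z²
  so R(z) = 1 + z + 2/5z².

Need |R(x)|<1, x<0.
x=-0.79: |R|=0.4596
R=1: x+2/5x²=0 ⇒ x=−5/2=-2.5000; min R=1−1/(4·2/5)=0.3750>−1
Confirm numerically:
  x=-2.366: |R|=0.87318 <1
  x=-2.335: |R|=0.84589 <1
  x=-1.956: |R|=0.57437 <1
  x=-3.007: |R|=1.60982 >1
  x=-2.741: |R|=1.26423 >1
Interval (-2.5000, 0).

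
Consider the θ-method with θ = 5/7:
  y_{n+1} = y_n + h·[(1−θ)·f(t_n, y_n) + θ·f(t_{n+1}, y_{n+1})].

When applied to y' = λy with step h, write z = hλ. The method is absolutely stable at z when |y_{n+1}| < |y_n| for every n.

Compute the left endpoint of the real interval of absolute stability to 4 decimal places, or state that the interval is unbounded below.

(−∞, 0) — no finite endpoint.

On y'=λy, z=hλ:
  y_{n+1} = y_n + z·[2/7·y_n + 5/7·y_{n+1}] ⇒ (1 − 5/7z)y_{n+1} = (1 + 2/7z)y_n
  Hence R(z) = (1 + 2/7z)/(1 − 5/7z).

Need |R(x)|<1, x<0.
x=-0.58: |R|=0.5899
x=-2: |R|=0.1765
x=-10: |R|=0.2281
x=-100: |R|=0.3807
θ=5/7≥1/2 ⇒ |1+2/7x|<|1−5/7x| ∀x<0 ⇒ interval (−∞,0).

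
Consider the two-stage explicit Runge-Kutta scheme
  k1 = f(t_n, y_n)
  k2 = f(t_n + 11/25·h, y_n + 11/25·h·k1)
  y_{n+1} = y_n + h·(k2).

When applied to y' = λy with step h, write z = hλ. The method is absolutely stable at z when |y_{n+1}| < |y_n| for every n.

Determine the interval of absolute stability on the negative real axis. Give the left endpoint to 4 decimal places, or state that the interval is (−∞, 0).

(-2.2727, 0).

Test eqn y'=λy, z=hλ:
  k1=λy_n ⇒ h·k1=z·y_n;  k2=λ(1+11/25z)y_n ⇒ h·k2=z(1+11/25z)y_n
  y_{n+1}/y_n = 1 + z(1+11/25z) = 1 + z + 11/25z²
  ⇒ R(z) = 1 + z + 11/25z².

Solve |R(x)|<1 on ℝ⁻.
x=-0.68: |R|=0.5235
R=1: x+11/25x²=0 ⇒ x=−25/11=-2.2727; min R=1−1/(4·11/25)=0.4318>−1
Confirm numerically:
  x=-1.857: |R|=0.66032 <1
  x=-1.819: |R|=0.63685 <1
  x=-1.514: |R|=0.49457 <1
  x=-2.612: |R|=1.38992 >1
  x=-2.508: |R|=1.25963 >1
  x=-2.501: |R|=1.25120 >1
Stable set (-2.2727, 0).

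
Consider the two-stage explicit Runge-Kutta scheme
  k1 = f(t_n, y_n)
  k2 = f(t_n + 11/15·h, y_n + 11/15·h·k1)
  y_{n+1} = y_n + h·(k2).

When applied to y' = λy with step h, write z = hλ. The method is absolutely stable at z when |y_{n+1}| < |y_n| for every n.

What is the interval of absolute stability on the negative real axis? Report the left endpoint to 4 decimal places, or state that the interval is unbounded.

With y'=λy (z=hλ):
  k1=λy_n ⇒ h·k1=z·y_n;  k2=λ(1+11/15z)y_n ⇒ h·k2=z(1+11/15z)y_n
  y_{n+1}/y_n = 1 + z(1+11/15z) = 1 + z + 11/15z²
  Hence R(z) = 1 + z + 11/15z².

Boundary: |R(x)|=1, x<0.
x=-1.02: |R|=0.7430
R=1: x+11/15x²=0 ⇒ x=−15/11=-1.3636; min R=1−1/(4·11/15)=0.6591>−1
Confirm numerically:
  x=-0.975: |R|=0.72212 <1
  x=-0.923: |R|=0.70175 <1
  x=-0.585: |R|=0.66596 <1
  x=-1.931: |R|=1.80342 >1
  x=-1.929: |R|=1.79976 >1
  x=-1.516: |R|=1.16939 >1
So |R|<1 on (-1.3636, 0).

z∈(-1.3636,0).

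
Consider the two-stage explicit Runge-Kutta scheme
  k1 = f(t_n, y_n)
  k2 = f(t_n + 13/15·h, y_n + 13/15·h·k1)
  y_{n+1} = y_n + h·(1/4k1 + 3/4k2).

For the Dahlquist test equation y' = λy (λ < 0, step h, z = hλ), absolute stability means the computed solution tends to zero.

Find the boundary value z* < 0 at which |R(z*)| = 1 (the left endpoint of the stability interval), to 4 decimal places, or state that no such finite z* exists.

On y'=λy, z=hλ:
  k1=λy_n ⇒ h·k1=z·y_n;  k2=λ(1+13/15z)y_n ⇒ h·k2=z(1+13/15z)y_n
  y_{n+1}/y_n = 1 + 1/4z + 3/4z(1+13/15z) = 1 + z + 13/20z²
  ⇒ R(z) = 1 + z + 13/20z².

Need |R(x)|<1, x<0.
x=-1.58: |R|=1.0427
R=1: x+13/20x²=0 ⇒ x=−20/13=-1.5385; min R=1−1/(4·13/20)=0.6154>−1
Confirm numerically:
  x=-1.408: |R|=0.88060 <1
  x=-1.303: |R|=0.80058 <1
  x=-1.074: |R|=0.67576 <1
  x=-0.806: |R|=0.61626 <1
  x=-1.708: |R|=1.18822 >1
  x=-1.664: |R|=1.13578 >1
  x=-1.566: |R|=1.02803 >1
Interval (-1.5385, 0).

z* = -1.5385.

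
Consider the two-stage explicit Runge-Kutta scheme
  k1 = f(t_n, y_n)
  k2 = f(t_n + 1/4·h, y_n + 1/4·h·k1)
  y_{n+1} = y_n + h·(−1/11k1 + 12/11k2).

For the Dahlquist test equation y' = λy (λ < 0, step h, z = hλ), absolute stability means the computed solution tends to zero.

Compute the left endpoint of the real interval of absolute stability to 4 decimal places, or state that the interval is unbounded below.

With y'=λy (z=hλ):
  k1=λy_n ⇒ h·k1=z·y_n;  k2=λ(1+1/4z)y_n ⇒ h·k2=z(1+1/4z)y_n
  y_{n+1}/y_n = 1 − 1/11z + 12/11z(1+1/4z) = 1 + z + 3/11z²
  Hence R(z) = 1 + z + 3/11z².

Solve |R(x)|<1 on ℝ⁻.
x=-0.65: |R|=0.4652
R=1: x+3/11x²=0 ⇒ x=−11/3=-3.6667; min R=1−1/(4·3/11)=0.0833>−1
Confirm numerically:
  x=-3.506: |R|=0.84637 <1
  x=-2.969: |R|=0.43508 <1
  x=-2.770: |R|=0.32261 <1
  x=-4.106: |R|=1.49197 >1
  x=-3.995: |R|=1.35773 >1
Interval (-3.6667, 0).

left endpoint -3.6667.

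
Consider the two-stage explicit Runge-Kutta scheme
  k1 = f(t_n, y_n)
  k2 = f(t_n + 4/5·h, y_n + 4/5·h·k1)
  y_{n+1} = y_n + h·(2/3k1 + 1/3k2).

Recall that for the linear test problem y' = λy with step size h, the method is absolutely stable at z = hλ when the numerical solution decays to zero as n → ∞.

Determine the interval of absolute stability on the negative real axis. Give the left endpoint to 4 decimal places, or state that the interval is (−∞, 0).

With y'=λy (z=hλ):
  k1=λy_n ⇒ h·k1=z·y_n;  k2=λ(1+4/5z)y_n ⇒ h·k2=z(1+4/5z)y_n
  y_{n+1}/y_n = 1 + 2/3z + 1/3z(1+4/5z) = 1 + z + 4/15z²
  so R(z) = 1 + z + 4/15z².

Find x<0 with |R(x)|<1.
x=-1.09: |R|=0.2268
R=1: x+4/15x²=0 ⇒ x=−15/4=-3.7500; min R=1−1/(4·4/15)=0.0625>−1
Confirm numerically:
  x=-3.313: |R|=0.61393 <1
  x=-3.089: |R|=0.45551 <1
  x=-2.872: |R|=0.32757 <1
  x=-1.585: |R|=0.08493 <1
  x=-4.145: |R|=1.43661 >1
  x=-4.003: |R|=1.27007 >1
  x=-3.818: |R|=1.06923 >1
So |R|<1 on (-3.7500, 0).

z∈(-3.7500,0).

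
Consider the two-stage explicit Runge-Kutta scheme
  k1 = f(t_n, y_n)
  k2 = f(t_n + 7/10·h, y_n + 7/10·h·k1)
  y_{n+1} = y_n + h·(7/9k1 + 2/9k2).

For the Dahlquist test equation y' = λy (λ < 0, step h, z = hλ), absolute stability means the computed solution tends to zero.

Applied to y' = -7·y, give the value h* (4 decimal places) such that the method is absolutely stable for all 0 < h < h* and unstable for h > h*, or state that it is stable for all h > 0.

(-6.4286,0); λ=-7 ⇒ h* = (45/7)/7 = 0.9184.

Set f=λy, z=hλ:
  k1=λy_n ⇒ h·k1=z·y_n;  k2=λ(1+7/10z)y_n ⇒ h·k2=z(1+7/10z)y_n
  y_{n+1}/y_n = 1 + 7/9z + 2/9z(1+7/10z) = 1 + z + 7/45z²
  Hence R(z) = 1 + z + 7/45z².

Boundary: |R(x)|=1, x<0.
x=-0.4: |R|=0.6249
R=1: x+7/45x²=0 ⇒ x=−45/7=-6.4286; min R=1−1/(4·7/45)=-0.6071>−1
Confirm numerically:
  x=-6.091: |R|=0.68015 <1
  x=-3.929: |R|=0.52768 <1
  x=-2.599: |R|=0.54825 <1
  x=-6.994: |R|=1.61516 >1
  x=-6.818: |R|=1.41302 >1
  x=-6.600: |R|=1.17600 >1
So |R|<1 on (-6.4286, 0).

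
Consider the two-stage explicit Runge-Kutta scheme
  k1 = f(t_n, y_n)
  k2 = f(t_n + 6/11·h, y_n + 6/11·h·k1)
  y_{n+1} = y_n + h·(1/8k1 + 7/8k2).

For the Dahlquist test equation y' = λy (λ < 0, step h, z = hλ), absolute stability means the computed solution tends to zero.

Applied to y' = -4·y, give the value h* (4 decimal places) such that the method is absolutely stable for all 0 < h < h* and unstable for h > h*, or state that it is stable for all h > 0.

With y'=λy (z=hλ):
  k1=λy_n ⇒ h·k1=z·y_n;  k2=λ(1+6/11z)y_n ⇒ h·k2=z(1+6/11z)y_n
  y_{n+1}/y_n = 1 + 1/8z + 7/8z(1+6/11z) = 1 + z + 21/44z²
  R(z) = 1 + z + 21/44z².

Boundary: |R(x)|=1, x<0.
x=-0.34: |R|=0.7152
R=1: x+21/44x²=0 ⇒ x=−44/21=-2.0952; min R=1−1/(4·21/44)=0.4762>−1
Confirm numerically:
  x=-1.652: |R|=0.65053 <1
  x=-1.154: |R|=0.48159 <1
  x=-0.900: |R|=0.48659 <1
  x=-0.851: |R|=0.49464 <1
  x=-2.159: |R|=1.06570 >1
  x=-2.138: |R|=1.04363 >1
So |R|<1 on (-2.0952, 0).

(-2.0952,0); λ=-4 ⇒ h* = (44/21)/4 = 0.5238.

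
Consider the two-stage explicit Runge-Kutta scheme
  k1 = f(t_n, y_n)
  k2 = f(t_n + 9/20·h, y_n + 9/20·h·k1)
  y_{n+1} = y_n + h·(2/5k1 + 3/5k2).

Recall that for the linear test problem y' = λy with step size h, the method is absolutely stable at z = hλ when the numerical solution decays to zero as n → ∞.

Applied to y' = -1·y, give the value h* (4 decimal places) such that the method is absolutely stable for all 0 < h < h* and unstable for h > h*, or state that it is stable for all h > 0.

(-3.7037,0); λ=-1 ⇒ h* = (100/27)/1 = 3.7037.

Test eqn y'=λy, z=hλ:
  k1=λy_n ⇒ h·k1=z·y_n;  k2=λ(1+9/20z)y_n ⇒ h·k2=z(1+9/20z)y_n
  y_{n+1}/y_n = 1 + 2/5z + 3/5z(1+9/20z) = 1 + z + 27/100z²
  Hence R(z) = 1 + z + 27/100z².

Boundary: |R(x)|=1, x<0.
x=-0.71: |R|=0.4261
R=1: x+27/100x²=0 ⇒ x=−100/27=-3.7037; min R=1−1/(4·27/100)=0.0741>−1
Confirm numerically:
  x=-2.744: |R|=0.28897 <1
  x=-2.076: |R|=0.08764 <1
  x=-1.955: |R|=0.07695 <1
  x=-4.244: |R|=1.61911 >1
  x=-4.060: |R|=1.39057 >1
  x=-4.022: |R|=1.34565 >1
So |R|<1 on (-3.7037, 0).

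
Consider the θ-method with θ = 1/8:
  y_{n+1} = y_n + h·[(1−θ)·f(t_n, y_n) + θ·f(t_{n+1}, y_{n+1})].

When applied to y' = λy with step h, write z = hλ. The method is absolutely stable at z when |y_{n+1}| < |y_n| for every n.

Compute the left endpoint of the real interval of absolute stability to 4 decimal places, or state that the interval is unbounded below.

With y'=λy (z=hλ):
  y_{n+1} = y_n + z·[7/8·y_n + 1/8·y_{n+1}] ⇒ (1 − 1/8z)y_{n+1} = (1 + 7/8z)y_n
  Hence R(z) = (1 + 7/8z)/(1 − 1/8z).

Find x<0 with |R(x)|<1.
x=-1.34: |R|=0.1478
R=−1: 1+7/8x = −1+1/8x ⇒ -3/4x=2 ⇒ x=2/(-3/4)=-2.6667
Confirm numerically:
  x=-2.513: |R|=0.91230 <1
  x=-1.307: |R|=0.12346 <1
  x=-1.086: |R|=0.04380 <1
  x=-3.043: |R|=1.20447 >1
  x=-2.712: |R|=1.02539 >1
Stable set (-2.6667, 0).

z* = -2.6667.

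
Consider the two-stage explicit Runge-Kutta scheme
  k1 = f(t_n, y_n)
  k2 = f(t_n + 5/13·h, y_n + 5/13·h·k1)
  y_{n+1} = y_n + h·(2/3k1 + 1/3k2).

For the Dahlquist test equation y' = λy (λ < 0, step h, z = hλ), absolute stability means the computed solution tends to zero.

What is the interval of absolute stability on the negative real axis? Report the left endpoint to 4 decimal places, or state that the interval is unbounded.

Test eqn y'=λy, z=hλ:
  k1=λy_n ⇒ h·k1=z·y_n;  k2=λ(1+5/13z)y_n ⇒ h·k2=z(1+5/13z)y_n
  y_{n+1}/y_n = 1 + 2/3z + 1/3z(1+5/13z) = 1 + z + 5/39z²
  R(z) = 1 + z + 5/39z².

Find x<0 with |R(x)|<1.
x=-0.65: |R|=0.4042
R=1: x+5/39x²=0 ⇒ x=−39/5=-7.8000; min R=1−1/(4·5/39)=-0.9500>−1
Confirm numerically:
  x=-6.078: |R|=0.34184 <1
  x=-5.081: |R|=0.77118 <1
  x=-4.476: |R|=0.90746 <1
  x=-3.574: |R|=0.93637 <1
  x=-8.386: |R|=1.63003 >1
  x=-8.073: |R|=1.28255 >1
  x=-7.911: |R|=1.11258 >1
Interval (-7.8000, 0).

z∈(-7.8000,0).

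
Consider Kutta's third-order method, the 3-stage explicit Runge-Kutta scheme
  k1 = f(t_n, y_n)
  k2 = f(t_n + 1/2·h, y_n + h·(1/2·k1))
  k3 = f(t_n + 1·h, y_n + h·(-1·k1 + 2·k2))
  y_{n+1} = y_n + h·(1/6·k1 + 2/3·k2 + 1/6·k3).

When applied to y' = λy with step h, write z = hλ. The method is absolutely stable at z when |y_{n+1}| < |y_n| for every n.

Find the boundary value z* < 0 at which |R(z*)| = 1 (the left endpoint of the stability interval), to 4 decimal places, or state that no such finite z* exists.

On y'=λy, z=hλ:
  order 3, 3-stage ⇒ R(z)=1+z+z^2/2+z^3/6
  (e.g. R(-0.78)=0.44511, |R|=0.44511)

Need |R(x)|<1, x<0.
x=-0.78: |R|=0.4451
|R(-2.35)|=0.7517 |R(-2.08)|=0.4166 |R(-0.88)|=0.3936
Bisect:
  x_lo=-3.2423 |R|=2.6668  x_hi=-0.2495 |R|=0.7790
  mid=-1.74590 |R|=0.10878 →hi
  mid=-2.49409 |R|=0.96959 →hi
  mid=-2.86818 |R|=1.68746 →lo
  mid=-2.68114 |R|=1.29911 →lo
  mid=-2.58761 |R|=1.12741 →lo
  mid=-2.54085 |R|=1.04681 →lo
  mid=-2.51747 |R|=1.00779 →lo
  ...
  [-2.51290,-2.51272] ⇒ x*=-2.5127
So |R|<1 on (-2.5127, 0).

left endpoint -2.5127.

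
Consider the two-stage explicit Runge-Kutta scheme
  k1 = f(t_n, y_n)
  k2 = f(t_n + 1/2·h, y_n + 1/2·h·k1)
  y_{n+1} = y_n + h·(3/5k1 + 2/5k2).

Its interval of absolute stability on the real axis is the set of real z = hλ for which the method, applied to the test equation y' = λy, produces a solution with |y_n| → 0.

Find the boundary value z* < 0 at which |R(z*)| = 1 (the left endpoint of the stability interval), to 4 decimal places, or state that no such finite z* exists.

On y'=λy, z=hλ:
  k1=λy_n ⇒ h·k1=z·y_n;  k2=λ(1+1/2z)y_n ⇒ h·k2=z(1+1/2z)y_n
  y_{n+1}/y_n = 1 + 3/5z + 2/5z(1+1/2z) = 1 + z + 1/5z²
  Hence R(z) = 1 + z + 1/5z².

Find x<0 with |R(x)|<1.
x=-1.3: |R|=0.0380
R=1: x+1/5x²=0 ⇒ x=−5=-5.0000; min R=1−1/(4·1/5)=-0.2500>−1
Confirm numerically:
  x=-4.784: |R|=0.79333 <1
  x=-4.408: |R|=0.47809 <1
  x=-3.449: |R|=0.06988 <1
  x=-3.244: |R|=0.13929 <1
  x=-5.377: |R|=1.40543 >1
  x=-5.290: |R|=1.30682 >1
  x=-5.236: |R|=1.24714 >1
So |R|<1 on (-5.0000, 0).

z* = -5.0000.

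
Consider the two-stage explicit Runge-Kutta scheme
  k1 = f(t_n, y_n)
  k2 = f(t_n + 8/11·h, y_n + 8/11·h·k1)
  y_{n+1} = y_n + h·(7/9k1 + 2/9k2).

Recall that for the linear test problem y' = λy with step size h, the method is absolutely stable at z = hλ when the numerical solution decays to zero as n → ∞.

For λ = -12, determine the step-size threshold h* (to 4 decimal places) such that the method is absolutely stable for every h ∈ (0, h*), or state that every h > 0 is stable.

(-6.1875,0); λ=-12 ⇒ h* = (99/16)/12 = 0.5156.

Test eqn y'=λy, z=hλ:
  k1=λy_n ⇒ h·k1=z·y_n;  k2=λ(1+8/11z)y_n ⇒ h·k2=z(1+8/11z)y_n
  y_{n+1}/y_n = 1 + 7/9z + 2/9z(1+8/11z) = 1 + z + 16/99z²
  so R(z) = 1 + z + 16/99z².

Solve |R(x)|<1 on ℝ⁻.
x=-1.14: |R|=0.0700
R=1: x+16/99x²=0 ⇒ x=−99/16=-6.1875; min R=1−1/(4·16/99)=-0.5469>−1
Confirm numerically:
  x=-5.201: |R|=0.17078 <1
  x=-5.074: |R|=0.08689 <1
  x=-2.785: |R|=0.53147 <1
  x=-6.744: |R|=1.60655 >1
  x=-6.740: |R|=1.60183 >1
  x=-6.538: |R|=1.37035 >1
Stable set (-6.1875, 0).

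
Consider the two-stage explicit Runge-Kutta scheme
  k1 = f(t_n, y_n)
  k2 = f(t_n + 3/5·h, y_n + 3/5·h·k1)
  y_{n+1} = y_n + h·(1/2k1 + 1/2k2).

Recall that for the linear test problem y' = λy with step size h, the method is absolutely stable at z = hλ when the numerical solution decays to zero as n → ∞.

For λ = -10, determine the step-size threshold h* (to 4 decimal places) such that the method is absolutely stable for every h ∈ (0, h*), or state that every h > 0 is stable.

With y'=λy (z=hλ):
  k1=λy_n ⇒ h·k1=z·y_n;  k2=λ(1+3/5z)y_n ⇒ h·k2=z(1+3/5z)y_n
  y_{n+1}/y_n = 1 + 1/2z + 1/2z(1+3/5z) = 1 + z + 3/10z²
  so R(z) = 1 + z + 3/10z².

Solve |R(x)|<1 on ℝ⁻.
x=-1.79: |R|=0.1712
R=1: x+3/10x²=0 ⇒ x=−10/3=-3.3333; min R=1−1/(4·3/10)=0.1667>−1
Confirm numerically:
  x=-2.953: |R|=0.66306 <1
  x=-2.894: |R|=0.61857 <1
  x=-2.720: |R|=0.49952 <1
  x=-2.488: |R|=0.36904 <1
  x=-3.608: |R|=1.29730 >1
  x=-3.394: |R|=1.06177 >1
Stable set (-3.3333, 0).

(-3.3333,0); λ=-10 ⇒ h* = (10/3)/10 = 0.3333.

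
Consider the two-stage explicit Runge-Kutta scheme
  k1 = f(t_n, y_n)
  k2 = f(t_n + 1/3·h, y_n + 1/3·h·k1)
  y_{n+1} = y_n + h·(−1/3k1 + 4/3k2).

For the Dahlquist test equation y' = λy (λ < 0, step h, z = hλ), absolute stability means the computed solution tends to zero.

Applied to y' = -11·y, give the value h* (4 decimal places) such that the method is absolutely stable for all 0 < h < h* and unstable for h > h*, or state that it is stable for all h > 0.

On y'=λy, z=hλ:
  k1=λy_n ⇒ h·k1=z·y_n;  k2=λ(1+1/3z)y_n ⇒ h·k2=z(1+1/3z)y_n
  y_{n+1}/y_n = 1 − 1/3z + 4/3z(1+1/3z) = 1 + z + 4/9z²
  Hence R(z) = 1 + z + 4/9z².

Find x<0 with |R(x)|<1.
x=-1.57: |R|=0.5255
R=1: x+4/9x²=0 ⇒ x=−9/4=-2.2500; min R=1−1/(4·4/9)=0.4375>−1
Confirm numerically:
  x=-1.971: |R|=0.75560 <1
  x=-1.902: |R|=0.70582 <1
  x=-1.471: |R|=0.49071 <1
  x=-2.663: |R|=1.48881 >1
  x=-2.560: |R|=1.35271 >1
  x=-2.518: |R|=1.29992 >1
Stable set (-2.2500, 0).

(-2.2500,0); λ=-11 ⇒ h* = (9/4)/11 = 0.2045.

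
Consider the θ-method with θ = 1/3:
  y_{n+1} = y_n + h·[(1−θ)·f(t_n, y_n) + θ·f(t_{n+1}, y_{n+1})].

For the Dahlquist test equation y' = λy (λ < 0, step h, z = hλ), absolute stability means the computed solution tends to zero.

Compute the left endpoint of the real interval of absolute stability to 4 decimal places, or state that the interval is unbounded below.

left endpoint -6.0000.

Set f=λy, z=hλ:
  y_{n+1} = y_n + z·[2/3·y_n + 1/3·y_{n+1}] ⇒ (1 − 1/3z)y_{n+1} = (1 + 2/3z)y_n
  Hence R(z) = (1 + 2/3z)/(1 − 1/3z).

Boundary: |R(x)|=1, x<0.
x=-0.62: |R|=0.4862
R=−1: 1+2/3x = −1+1/3x ⇒ -1/3x=2 ⇒ x=2/(-1/3)=-6.0000
Confirm numerically:
  x=-5.500: |R|=0.94118 <1
  x=-4.973: |R|=0.87119 <1
  x=-4.592: |R|=0.81454 <1
  x=-4.411: |R|=0.78559 <1
  x=-6.417: |R|=1.04428 >1
  x=-6.111: |R|=1.01218 >1
So |R|<1 on (-6.0000, 0).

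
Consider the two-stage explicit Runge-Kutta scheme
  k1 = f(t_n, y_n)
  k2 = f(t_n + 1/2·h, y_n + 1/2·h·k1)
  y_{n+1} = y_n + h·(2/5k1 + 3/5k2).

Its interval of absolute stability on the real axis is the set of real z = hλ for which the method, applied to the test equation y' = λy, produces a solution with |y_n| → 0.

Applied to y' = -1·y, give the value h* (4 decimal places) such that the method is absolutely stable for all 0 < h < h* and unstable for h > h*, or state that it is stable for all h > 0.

Test eqn y'=λy, z=hλ:
  k1=λy_n ⇒ h·k1=z·y_n;  k2=λ(1+1/2z)y_n ⇒ h·k2=z(1+1/2z)y_n
  y_{n+1}/y_n = 1 + 2/5z + 3/5z(1+1/2z) = 1 + z + 3/10z²
  ⇒ R(z) = 1 + z + 3/10z².

Solve |R(x)|<1 on ℝ⁻.
x=-1.65: |R|=0.1667
R=1: x+3/10x²=0 ⇒ x=−10/3=-3.3333; min R=1−1/(4·3/10)=0.1667>−1
Confirm numerically:
  x=-2.858: |R|=0.59245 <1
  x=-1.644: |R|=0.16682 <1
  x=-1.418: |R|=0.18522 <1
  x=-3.640: |R|=1.33488 >1
  x=-3.531: |R|=1.20939 >1
  x=-3.416: |R|=1.08472 >1
So |R|<1 on (-3.3333, 0).

(-3.3333,0); λ=-1 ⇒ h* = (10/3)/1 = 3.3333.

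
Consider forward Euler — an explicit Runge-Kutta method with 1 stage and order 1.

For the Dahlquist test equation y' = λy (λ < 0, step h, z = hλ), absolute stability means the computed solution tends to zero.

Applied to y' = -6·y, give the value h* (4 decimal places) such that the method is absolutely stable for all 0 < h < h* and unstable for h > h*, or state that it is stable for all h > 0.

(-2.0000,0); λ=-6 ⇒ h* = 0.3333.

Test eqn y'=λy, z=hλ:
  order 1, 1-stage ⇒ R(z)=1+z
  (e.g. R(-1.48)=-0.48000, |R|=0.48000)

Solve |R(x)|<1 on ℝ⁻.
x=-1.48: |R|=0.4800
|R(-2.24)|=1.2400 |R(-1.97)|=0.9700 |R(-0.53)|=0.4700
Bisect:
  x_lo=-2.6476 |R|=1.6476  x_hi=-0.2572 |R|=0.7428
  mid=-1.45242 |R|=0.45242 →hi
  mid=-2.05001 |R|=1.05001 →lo
  mid=-1.75121 |R|=0.75121 →hi
  mid=-1.90061 |R|=0.90061 →hi
  mid=-1.97531 |R|=0.97531 →hi
  mid=-2.01266 |R|=1.01266 →lo
  mid=-1.99399 |R|=0.99399 →hi
  mid=-2.00333 |R|=1.00333 →lo
  mid=-1.99866 |R|=0.99866 →hi
  ...
  [-2.00012,-1.99997] ⇒ x*=-2.0000
So |R|<1 on (-2.0000, 0).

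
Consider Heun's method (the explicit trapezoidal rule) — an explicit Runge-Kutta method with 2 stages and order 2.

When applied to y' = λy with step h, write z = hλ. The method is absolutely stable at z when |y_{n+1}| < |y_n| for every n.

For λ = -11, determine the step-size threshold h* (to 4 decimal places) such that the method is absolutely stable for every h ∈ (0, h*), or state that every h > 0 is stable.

(-2.0000,0); λ=-11 ⇒ h* = 0.1818.

Set f=λy, z=hλ:
  order 2, 2-stage ⇒ R(z)=1+z+z^2/2
  (e.g. R(-0.53)=0.61045, |R|=0.61045)

Need |R(x)|<1, x<0.
x=-0.53: |R|=0.6104
|R(-2.14)|=1.1498 |R(-2.01)|=1.0100 |R(-1.42)|=0.5882
Bisect:
  x_lo=-2.8355 |R|=2.1845  x_hi=-0.3394 |R|=0.7182
  mid=-1.58742 |R|=0.67253 →hi
  mid=-2.21145 |R|=1.23380 →lo
  mid=-1.89943 |R|=0.90449 →hi
  mid=-2.05544 |R|=1.05698 →lo
  mid=-1.97744 |R|=0.97769 →hi
  mid=-2.01644 |R|=1.01657 →lo
  mid=-1.99694 |R|=0.99694 →hi
  mid=-2.00669 |R|=1.00671 →lo
  mid=-2.00181 |R|=1.00182 →lo
  ...
  [-2.00014,-1.99999] ⇒ x*=-2.0000
So |R|<1 on (-2.0000, 0).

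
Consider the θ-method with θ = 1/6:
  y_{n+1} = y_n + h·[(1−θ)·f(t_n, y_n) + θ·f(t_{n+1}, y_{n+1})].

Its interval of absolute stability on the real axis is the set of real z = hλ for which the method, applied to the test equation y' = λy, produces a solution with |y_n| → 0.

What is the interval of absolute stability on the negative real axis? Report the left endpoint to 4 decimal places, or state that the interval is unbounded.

z∈(-3.0000,0).

On y'=λy, z=hλ:
  y_{n+1} = y_n + z·[5/6·y_n + 1/6·y_{n+1}] ⇒ (1 − 1/6z)y_{n+1} = (1 + 5/6z)y_n
  so R(z) = (1 + 5/6z)/(1 − 1/6z).

Find x<0 with |R(x)|<1.
x=-0.46: |R|=0.5728
R=−1: 1+5/6x = −1+1/6x ⇒ -2/3x=2 ⇒ x=2/(-2/3)=-3.0000
Confirm numerically:
  x=-2.611: |R|=0.81930 <1
  x=-2.161: |R|=0.58878 <1
  x=-1.784: |R|=0.37513 <1
  x=-1.411: |R|=0.14236 <1
  x=-3.105: |R|=1.04613 >1
  x=-3.066: |R|=1.02912 >1
So |R|<1 on (-3.0000, 0).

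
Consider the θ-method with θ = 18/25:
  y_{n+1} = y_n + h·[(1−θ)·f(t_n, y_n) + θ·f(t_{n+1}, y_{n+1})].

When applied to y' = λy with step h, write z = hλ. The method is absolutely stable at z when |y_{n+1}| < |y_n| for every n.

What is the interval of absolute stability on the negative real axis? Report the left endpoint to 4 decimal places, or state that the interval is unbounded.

unbounded; (−∞, 0).

Test eqn y'=λy, z=hλ:
  y_{n+1} = y_n + z·[7/25·y_n + 18/25·y_{n+1}] ⇒ (1 − 18/25z)y_{n+1} = (1 + 7/25z)y_n
  Hence R(z) = (1 + 7/25z)/(1 − 18/25z).

Find x<0 with |R(x)|<1.
x=-1.38: |R|=0.3078
x=-2: |R|=0.1803
x=-10: |R|=0.2195
x=-100: |R|=0.3699
θ=18/25≥1/2 ⇒ |1+7/25x|<|1−18/25x| ∀x<0 ⇒ interval (−∞,0).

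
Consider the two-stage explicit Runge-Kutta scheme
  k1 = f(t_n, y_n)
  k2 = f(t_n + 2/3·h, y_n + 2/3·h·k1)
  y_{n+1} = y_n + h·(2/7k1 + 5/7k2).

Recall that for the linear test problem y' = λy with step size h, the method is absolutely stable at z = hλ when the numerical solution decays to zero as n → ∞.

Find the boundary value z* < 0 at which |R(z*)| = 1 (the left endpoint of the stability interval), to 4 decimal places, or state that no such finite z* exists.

z* = -2.1000.

Set f=λy, z=hλ:
  k1=λy_n ⇒ h·k1=z·y_n;  k2=λ(1+2/3z)y_n ⇒ h·k2=z(1+2/3z)y_n
  y_{n+1}/y_n = 1 + 2/7z + 5/7z(1+2/3z) = 1 + z + 10/21z²
  R(z) = 1 + z + 10/21z².

Solve |R(x)|<1 on ℝ⁻.
x=-0.78: |R|=0.5097
R=1: x+10/21x²=0 ⇒ x=−21/10=-2.1000; min R=1−1/(4·10/21)=0.4750>−1
Confirm numerically:
  x=-1.724: |R|=0.69132 <1
  x=-1.524: |R|=0.58199 <1
  x=-1.264: |R|=0.49681 <1
  x=-2.597: |R|=1.61462 >1
  x=-2.583: |R|=1.59409 >1
  x=-2.140: |R|=1.04076 >1
Interval (-2.1000, 0).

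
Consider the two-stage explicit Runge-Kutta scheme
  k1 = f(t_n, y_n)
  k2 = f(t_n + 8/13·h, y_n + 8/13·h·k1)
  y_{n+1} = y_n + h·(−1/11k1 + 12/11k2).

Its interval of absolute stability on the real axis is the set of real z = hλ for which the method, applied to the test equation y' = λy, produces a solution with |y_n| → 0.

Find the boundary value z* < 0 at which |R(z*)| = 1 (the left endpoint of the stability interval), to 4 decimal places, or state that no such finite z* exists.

left endpoint -1.4896.

With y'=λy (z=hλ):
  k1=λy_n ⇒ h·k1=z·y_n;  k2=λ(1+8/13z)y_n ⇒ h·k2=z(1+8/13z)y_n
  y_{n+1}/y_n = 1 − 1/11z + 12/11z(1+8/13z) = 1 + z + 96/143z²
  so R(z) = 1 + z + 96/143z².

Need |R(x)|<1, x<0.
x=-1.55: |R|=1.0629
R=1: x+96/143x²=0 ⇒ x=−143/96=-1.4896; min R=1−1/(4·96/143)=0.6276>−1
Confirm numerically:
  x=-1.298: |R|=0.83306 <1
  x=-1.161: |R|=0.74390 <1
  x=-0.876: |R|=0.63916 <1
  x=-2.043: |R|=1.75902 >1
  x=-2.026: |R|=1.72959 >1
  x=-1.904: |R|=1.52971 >1
Interval (-1.4896, 0).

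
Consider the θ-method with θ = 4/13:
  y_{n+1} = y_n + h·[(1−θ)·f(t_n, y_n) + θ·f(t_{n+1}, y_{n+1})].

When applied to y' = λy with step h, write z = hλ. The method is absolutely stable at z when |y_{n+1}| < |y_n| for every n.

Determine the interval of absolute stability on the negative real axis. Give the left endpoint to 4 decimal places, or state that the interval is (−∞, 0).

(-5.2000, 0).

Test eqn y'=λy, z=hλ:
  y_{n+1} = y_n + z·[9/13·y_n + 4/13·y_{n+1}] ⇒ (1 − 4/13z)y_{n+1} = (1 + 9/13z)y_n
  R(z) = (1 + 9/13z)/(1 − 4/13z).

Find x<0 with |R(x)|<1.
x=-1.25: |R|=0.0972
R=−1: 1+9/13x = −1+4/13x ⇒ -5/13x=2 ⇒ x=2/(-5/13)=-5.2000
Confirm numerically:
  x=-4.323: |R|=0.85524 <1
  x=-2.734: |R|=0.48488 <1
  x=-2.289: |R|=0.34307 <1
  x=-5.532: |R|=1.04726 >1
  x=-5.296: |R|=1.01404 >1
  x=-5.281: |R|=1.01187 >1
Interval (-5.2000, 0).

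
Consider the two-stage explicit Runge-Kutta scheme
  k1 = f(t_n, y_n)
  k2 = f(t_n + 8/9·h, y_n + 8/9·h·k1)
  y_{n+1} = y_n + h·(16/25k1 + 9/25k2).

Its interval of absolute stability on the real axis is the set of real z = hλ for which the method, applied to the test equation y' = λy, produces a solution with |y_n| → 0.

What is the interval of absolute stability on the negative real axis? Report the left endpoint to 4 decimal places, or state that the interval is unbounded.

On y'=λy, z=hλ:
  k1=λy_n ⇒ h·k1=z·y_n;  k2=λ(1+8/9z)y_n ⇒ h·k2=z(1+8/9z)y_n
  y_{n+1}/y_n = 1 + 16/25z + 9/25z(1+8/9z) = 1 + z + 8/25z²
  so R(z) = 1 + z + 8/25z².

Find x<0 with |R(x)|<1.
x=-1.29: |R|=0.2425
R=1: x+8/25x²=0 ⇒ x=−25/8=-3.1250; min R=1−1/(4·8/25)=0.2188>−1
Confirm numerically:
  x=-3.066: |R|=0.94211 <1
  x=-1.843: |R|=0.24393 <1
  x=-1.476: |R|=0.22114 <1
  x=-3.616: |R|=1.56815 >1
  x=-3.485: |R|=1.40147 >1
  x=-3.368: |R|=1.26190 >1
So |R|<1 on (-3.1250, 0).

(-3.1250, 0).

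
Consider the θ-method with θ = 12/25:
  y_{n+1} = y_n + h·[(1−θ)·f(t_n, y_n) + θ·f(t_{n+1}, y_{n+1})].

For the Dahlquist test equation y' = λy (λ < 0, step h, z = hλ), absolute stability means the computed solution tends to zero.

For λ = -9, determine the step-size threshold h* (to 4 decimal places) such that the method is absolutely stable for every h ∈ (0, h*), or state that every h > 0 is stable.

On y'=λy, z=hλ:
  y_{n+1} = y_n + z·[13/25·y_n + 12/25·y_{n+1}] ⇒ (1 − 12/25z)y_{n+1} = (1 + 13/25z)y_n
  so R(z) = (1 + 13/25z)/(1 − 12/25z).

Boundary: |R(x)|=1, x<0.
x=-1.57: |R|=0.1047
R=−1: 1+13/25x = −1+12/25x ⇒ -1/25x=2 ⇒ x=2/(-1/25)=-50.0000
Confirm numerically:
  x=-44.788: |R|=0.99073 <1
  x=-35.309: |R|=0.96726 <1
  x=-33.730: |R|=0.96214 <1
  x=-24.829: |R|=0.92206 <1
  x=-50.462: |R|=1.00073 >1
  x=-50.442: |R|=1.00070 >1
  x=-50.430: |R|=1.00068 >1
So |R|<1 on (-50.0000, 0).

(-50.0000,0); λ=-9 ⇒ h* = (50)/9 = 5.5556.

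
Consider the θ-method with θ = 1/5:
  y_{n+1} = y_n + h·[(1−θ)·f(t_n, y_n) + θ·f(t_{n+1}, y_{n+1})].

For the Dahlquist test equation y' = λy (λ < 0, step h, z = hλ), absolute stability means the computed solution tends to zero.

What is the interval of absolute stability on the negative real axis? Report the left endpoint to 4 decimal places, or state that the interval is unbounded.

z∈(-3.3333,0).

Test eqn y'=λy, z=hλ:
  y_{n+1} = y_n + z·[4/5·y_n + 1/5·y_{n+1}] ⇒ (1 − 1/5z)y_{n+1} = (1 + 4/5z)y_n
  ⇒ R(z) = (1 + 4/5z)/(1 − 1/5z).

Boundary: |R(x)|=1, x<0.
x=-1.49: |R|=0.1479
R=−1: 1+4/5x = −1+1/5x ⇒ -3/5x=2 ⇒ x=2/(-3/5)=-3.3333
Confirm numerically:
  x=-3.198: |R|=0.95048 <1
  x=-2.128: |R|=0.49270 <1
  x=-1.819: |R|=0.33377 <1
  x=-3.787: |R|=1.15489 >1
  x=-3.496: |R|=1.05744 >1
Stable set (-3.3333, 0).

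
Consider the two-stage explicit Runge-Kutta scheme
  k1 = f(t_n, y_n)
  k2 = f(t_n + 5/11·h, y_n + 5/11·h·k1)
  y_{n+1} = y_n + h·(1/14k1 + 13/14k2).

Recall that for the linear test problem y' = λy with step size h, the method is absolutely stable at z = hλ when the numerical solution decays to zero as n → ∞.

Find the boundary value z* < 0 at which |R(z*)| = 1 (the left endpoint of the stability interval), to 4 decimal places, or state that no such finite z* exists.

Test eqn y'=λy, z=hλ:
  k1=λy_n ⇒ h·k1=z·y_n;  k2=λ(1+5/11z)y_n ⇒ h·k2=z(1+5/11z)y_n
  y_{n+1}/y_n = 1 + 1/14z + 13/14z(1+5/11z) = 1 + z + 65/154z²
  R(z) = 1 + z + 65/154z².

Solve |R(x)|<1 on ℝ⁻.
x=-1.74: |R|=0.5379
R=1: x+65/154x²=0 ⇒ x=−154/65=-2.3692; min R=1−1/(4·65/154)=0.4077>−1
Confirm numerically:
  x=-2.154: |R|=0.80432 <1
  x=-2.023: |R|=0.70437 <1
  x=-0.973: |R|=0.42659 <1
  x=-2.943: |R|=1.71272 >1
  x=-2.768: |R|=1.46589 >1
  x=-2.764: |R|=1.46055 >1
So |R|<1 on (-2.3692, 0).

z* = -2.3692.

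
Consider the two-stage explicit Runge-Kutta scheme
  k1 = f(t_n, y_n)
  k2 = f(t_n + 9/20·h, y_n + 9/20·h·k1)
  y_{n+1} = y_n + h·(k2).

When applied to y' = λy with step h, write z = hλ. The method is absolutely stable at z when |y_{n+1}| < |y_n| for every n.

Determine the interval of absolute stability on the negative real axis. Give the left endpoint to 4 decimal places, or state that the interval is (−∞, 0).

On y'=λy, z=hλ:
  k1=λy_n ⇒ h·k1=z·y_n;  k2=λ(1+9/20z)y_n ⇒ h·k2=z(1+9/20z)y_n
  y_{n+1}/y_n = 1 + z(1+9/20z) = 1 + z + 9/20z²
  so R(z) = 1 + z + 9/20z².

Solve |R(x)|<1 on ℝ⁻.
x=-1.71: |R|=0.6058
R=1: x+9/20x²=0 ⇒ x=−20/9=-2.2222; min R=1−1/(4·9/20)=0.4444>−1
Confirm numerically:
  x=-1.848: |R|=0.68880 <1
  x=-1.592: |R|=0.54851 <1
  x=-1.214: |R|=0.44921 <1
  x=-1.089: |R|=0.44466 <1
  x=-2.681: |R|=1.55349 >1
  x=-2.252: |R|=1.03018 >1
Stable set (-2.2222, 0).

(-2.2222, 0).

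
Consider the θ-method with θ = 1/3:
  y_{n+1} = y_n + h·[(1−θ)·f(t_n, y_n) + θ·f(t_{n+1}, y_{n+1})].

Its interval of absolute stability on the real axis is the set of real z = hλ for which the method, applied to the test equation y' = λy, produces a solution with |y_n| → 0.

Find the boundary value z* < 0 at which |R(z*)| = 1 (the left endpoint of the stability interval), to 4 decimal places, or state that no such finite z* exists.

Test eqn y'=λy, z=hλ:
  y_{n+1} = y_n + z·[2/3·y_n + 1/3·y_{n+1}] ⇒ (1 − 1/3z)y_{n+1} = (1 + 2/3z)y_n
  ⇒ R(z) = (1 + 2/3z)/(1 − 1/3z).

Need |R(x)|<1, x<0.
x=-0.6: |R|=0.5000
R=−1: 1+2/3x = −1+1/3x ⇒ -1/3x=2 ⇒ x=2/(-1/3)=-6.0000
Confirm numerically:
  x=-4.758: |R|=0.83991 <1
  x=-4.143: |R|=0.74003 <1
  x=-3.743: |R|=0.66528 <1
  x=-3.569: |R|=0.62993 <1
  x=-6.538: |R|=1.05641 >1
  x=-6.140: |R|=1.01532 >1
So |R|<1 on (-6.0000, 0).

left endpoint -6.0000.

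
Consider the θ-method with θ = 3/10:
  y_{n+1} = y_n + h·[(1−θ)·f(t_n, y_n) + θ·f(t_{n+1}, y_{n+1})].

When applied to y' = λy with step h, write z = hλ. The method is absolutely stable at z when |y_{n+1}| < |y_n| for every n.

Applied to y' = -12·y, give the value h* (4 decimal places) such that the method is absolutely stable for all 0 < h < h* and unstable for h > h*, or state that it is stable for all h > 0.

With y'=λy (z=hλ):
  y_{n+1} = y_n + z·[7/10·y_n + 3/10·y_{n+1}] ⇒ (1 − 3/10z)y_{n+1} = (1 + 7/10z)y_n
  ⇒ R(z) = (1 + 7/10z)/(1 − 3/10z).

Find x<0 with |R(x)|<1.
x=-1.47: |R|=0.0201
R=−1: 1+7/10x = −1+3/10x ⇒ -2/5x=2 ⇒ x=2/(-2/5)=-5.0000
Confirm numerically:
  x=-4.883: |R|=0.98101 <1
  x=-4.652: |R|=0.94189 <1
  x=-4.195: |R|=0.85743 <1
  x=-4.016: |R|=0.82148 <1
  x=-5.167: |R|=1.02620 >1
  x=-5.094: |R|=1.01487 >1
Stable set (-5.0000, 0).

(-5.0000,0); λ=-12 ⇒ h* = (5)/12 = 0.4167.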